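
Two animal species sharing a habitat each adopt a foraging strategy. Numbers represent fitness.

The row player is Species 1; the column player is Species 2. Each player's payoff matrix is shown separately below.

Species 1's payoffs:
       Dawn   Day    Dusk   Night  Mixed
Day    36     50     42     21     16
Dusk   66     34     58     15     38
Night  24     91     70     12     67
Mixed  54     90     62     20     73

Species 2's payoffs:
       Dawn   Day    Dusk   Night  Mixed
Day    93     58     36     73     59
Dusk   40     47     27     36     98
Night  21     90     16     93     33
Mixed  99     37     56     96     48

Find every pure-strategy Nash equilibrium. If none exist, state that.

Species 1 against Dawn: payoffs 36, 66, 24, 54 → best response Dusk.
Species 1 against Day: payoffs 50, 34, 91, 90 → best response Night.
Species 1 against Dusk: payoffs 42, 58, 70, 62 → best response Night.
Species 1 against Night: payoffs 21, 15, 12, 20 → best response Day.
Species 1 against Mixed: payoffs 16, 38, 67, 73 → best response Mixed.
Species 2 against Day: payoffs 93, 58, 36, 73, 59 → best response Dawn.
Species 2 against Dusk: payoffs 40, 47, 27, 36, 98 → best response Mixed.
Species 2 against Night: payoffs 21, 90, 16, 93, 33 → best response Night.
Species 2 against Mixed: payoffs 99, 37, 56, 96, 48 → best response Dawn.
No profile is a mutual best response for all players.

There is no pure-strategy Nash equilibrium.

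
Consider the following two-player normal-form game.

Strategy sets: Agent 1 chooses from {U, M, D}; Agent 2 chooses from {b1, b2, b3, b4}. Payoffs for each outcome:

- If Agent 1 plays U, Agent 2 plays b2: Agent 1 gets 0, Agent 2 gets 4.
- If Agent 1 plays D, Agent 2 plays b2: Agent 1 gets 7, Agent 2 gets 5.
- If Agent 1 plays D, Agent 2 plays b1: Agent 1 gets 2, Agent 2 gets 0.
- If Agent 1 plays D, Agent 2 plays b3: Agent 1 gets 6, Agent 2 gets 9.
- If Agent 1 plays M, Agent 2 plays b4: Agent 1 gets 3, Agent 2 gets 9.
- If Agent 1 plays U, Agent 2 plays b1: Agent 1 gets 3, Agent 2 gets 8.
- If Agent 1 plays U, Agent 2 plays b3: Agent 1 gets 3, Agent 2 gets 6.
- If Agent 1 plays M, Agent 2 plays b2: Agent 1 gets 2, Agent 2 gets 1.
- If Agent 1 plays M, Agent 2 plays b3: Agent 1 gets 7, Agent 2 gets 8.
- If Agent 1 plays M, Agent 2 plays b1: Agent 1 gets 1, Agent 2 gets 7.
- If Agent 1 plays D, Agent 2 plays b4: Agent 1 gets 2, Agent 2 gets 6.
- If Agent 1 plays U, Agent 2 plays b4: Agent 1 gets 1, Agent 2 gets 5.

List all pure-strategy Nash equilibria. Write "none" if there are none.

The pure Nash equilibria are (U, b1) and (M, b4).

Mark each player's best response to every combination of opponents' strategies; a profile where every player is best-responding is a pure Nash equilibrium.
Agent 1 against b1: payoffs 3, 1, 2 → best response U.
Agent 1 against b2: payoffs 0, 2, 7 → best response D.
Agent 1 against b3: payoffs 3, 7, 6 → best response M.
Agent 1 against b4: payoffs 1, 3, 2 → best response M.
Agent 2 against U: payoffs 8, 4, 6, 5 → best response b1.
Agent 2 against M: payoffs 7, 1, 8, 9 → best response b4.
Agent 2 against D: payoffs 0, 5, 9, 6 → best response b3.
Mutual best responses: (U, b1); (M, b4).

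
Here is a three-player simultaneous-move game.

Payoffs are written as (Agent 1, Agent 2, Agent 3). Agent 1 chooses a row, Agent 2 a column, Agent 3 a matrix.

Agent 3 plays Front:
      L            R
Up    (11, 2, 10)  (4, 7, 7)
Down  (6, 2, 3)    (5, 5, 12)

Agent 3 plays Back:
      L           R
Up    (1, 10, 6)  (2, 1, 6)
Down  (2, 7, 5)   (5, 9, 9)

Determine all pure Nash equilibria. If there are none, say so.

Agent 1 against (L, Front): payoffs 11, 6 → best response Up.
Agent 1 against (L, Back): payoffs 1, 2 → best response Down.
Agent 1 against (R, Front): payoffs 4, 5 → best response Down.
Agent 1 against (R, Back): payoffs 2, 5 → best response Down.
Agent 2 against (Up, Front): payoffs 2, 7 → best response R.
Agent 2 against (Up, Back): payoffs 10, 1 → best response L.
Agent 2 against (Down, Front): payoffs 2, 5 → best response R.
Agent 2 against (Down, Back): payoffs 7, 9 → best response R.
Agent 3 against (Up, L): payoffs 10, 6 → best response Front.
Agent 3 against (Up, R): payoffs 7, 6 → best response Front.
Agent 3 against (Down, L): payoffs 3, 5 → best response Back.
Agent 3 against (Down, R): payoffs 12, 9 → best response Front.
Mutual best responses: (Down, R, Front).

The unique pure-strategy Nash equilibrium is (Down, R, Front).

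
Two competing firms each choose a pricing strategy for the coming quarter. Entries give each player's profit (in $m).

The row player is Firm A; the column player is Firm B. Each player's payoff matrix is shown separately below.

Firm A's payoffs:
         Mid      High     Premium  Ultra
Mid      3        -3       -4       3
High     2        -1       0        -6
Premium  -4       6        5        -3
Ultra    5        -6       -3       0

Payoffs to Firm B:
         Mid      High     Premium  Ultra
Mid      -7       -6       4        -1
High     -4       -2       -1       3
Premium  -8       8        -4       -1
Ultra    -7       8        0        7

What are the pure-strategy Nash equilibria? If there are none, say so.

The unique pure-strategy Nash equilibrium is (Premium, High).

Mark each player's best response to every combination of opponents' strategies; a profile where every player is best-responding is a pure Nash equilibrium.
Firm A against Mid: payoffs 3, 2, -4, 5 → best response Ultra.
Firm A against High: payoffs -3, -1, 6, -6 → best response Premium.
Firm A against Premium: payoffs -4, 0, 5, -3 → best response Premium.
Firm A against Ultra: payoffs 3, -6, -3, 0 → best response Mid.
Firm B against Mid: payoffs -7, -6, 4, -1 → best response Premium.
Firm B against High: payoffs -4, -2, -1, 3 → best response Ultra.
Firm B against Premium: payoffs -8, 8, -4, -1 → best response High.
Firm B against Ultra: payoffs -7, 8, 0, 7 → best response High.
Mutual best responses: (Premium, High).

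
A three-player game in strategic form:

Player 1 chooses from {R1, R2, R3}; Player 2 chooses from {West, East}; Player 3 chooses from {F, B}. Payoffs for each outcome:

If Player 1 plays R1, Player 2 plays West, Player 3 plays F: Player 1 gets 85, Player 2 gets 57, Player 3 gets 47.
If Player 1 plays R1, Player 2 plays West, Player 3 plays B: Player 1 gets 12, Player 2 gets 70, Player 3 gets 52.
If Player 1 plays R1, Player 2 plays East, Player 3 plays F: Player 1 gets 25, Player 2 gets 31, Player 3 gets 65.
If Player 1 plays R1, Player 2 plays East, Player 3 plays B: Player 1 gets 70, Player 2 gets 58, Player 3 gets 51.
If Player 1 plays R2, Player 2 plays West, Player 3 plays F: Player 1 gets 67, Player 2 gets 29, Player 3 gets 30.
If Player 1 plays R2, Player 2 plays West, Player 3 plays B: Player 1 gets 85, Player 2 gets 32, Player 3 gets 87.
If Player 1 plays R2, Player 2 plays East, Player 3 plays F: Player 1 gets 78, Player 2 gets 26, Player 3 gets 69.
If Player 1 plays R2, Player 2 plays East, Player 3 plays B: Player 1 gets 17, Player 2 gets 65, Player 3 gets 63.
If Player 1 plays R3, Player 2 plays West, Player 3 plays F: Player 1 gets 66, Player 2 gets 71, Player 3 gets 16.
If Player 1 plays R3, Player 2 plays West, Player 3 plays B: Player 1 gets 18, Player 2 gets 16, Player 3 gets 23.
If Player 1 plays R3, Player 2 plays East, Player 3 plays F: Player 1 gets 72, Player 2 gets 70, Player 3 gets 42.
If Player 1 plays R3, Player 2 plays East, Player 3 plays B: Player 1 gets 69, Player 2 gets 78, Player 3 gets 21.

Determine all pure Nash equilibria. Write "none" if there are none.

Player 1 against (West, F): payoffs 85, 67, 66 → best response R1.
Player 1 against (West, B): payoffs 12, 85, 18 → best response R2.
Player 1 against (East, F): payoffs 25, 78, 72 → best response R2.
Player 1 against (East, B): payoffs 70, 17, 69 → best response R1.
Player 2 against (R1, F): payoffs 57, 31 → best response West.
Player 2 against (R1, B): payoffs 70, 58 → best response West.
Player 2 against (R2, F): payoffs 29, 26 → best response West.
Player 2 against (R2, B): payoffs 32, 65 → best response East.
Player 2 against (R3, F): payoffs 71, 70 → best response West.
Player 2 against (R3, B): payoffs 16, 78 → best response East.
Player 3 against (R1, West): payoffs 47, 52 → best response B.
Player 3 against (R1, East): payoffs 65, 51 → best response F.
Player 3 against (R2, West): payoffs 30, 87 → best response B.
Player 3 against (R2, East): payoffs 69, 63 → best response F.
Player 3 against (R3, West): payoffs 16, 23 → best response B.
Player 3 against (R3, East): payoffs 42, 21 → best response F.
No profile is a mutual best response for all players.

This game has no pure Nash equilibrium.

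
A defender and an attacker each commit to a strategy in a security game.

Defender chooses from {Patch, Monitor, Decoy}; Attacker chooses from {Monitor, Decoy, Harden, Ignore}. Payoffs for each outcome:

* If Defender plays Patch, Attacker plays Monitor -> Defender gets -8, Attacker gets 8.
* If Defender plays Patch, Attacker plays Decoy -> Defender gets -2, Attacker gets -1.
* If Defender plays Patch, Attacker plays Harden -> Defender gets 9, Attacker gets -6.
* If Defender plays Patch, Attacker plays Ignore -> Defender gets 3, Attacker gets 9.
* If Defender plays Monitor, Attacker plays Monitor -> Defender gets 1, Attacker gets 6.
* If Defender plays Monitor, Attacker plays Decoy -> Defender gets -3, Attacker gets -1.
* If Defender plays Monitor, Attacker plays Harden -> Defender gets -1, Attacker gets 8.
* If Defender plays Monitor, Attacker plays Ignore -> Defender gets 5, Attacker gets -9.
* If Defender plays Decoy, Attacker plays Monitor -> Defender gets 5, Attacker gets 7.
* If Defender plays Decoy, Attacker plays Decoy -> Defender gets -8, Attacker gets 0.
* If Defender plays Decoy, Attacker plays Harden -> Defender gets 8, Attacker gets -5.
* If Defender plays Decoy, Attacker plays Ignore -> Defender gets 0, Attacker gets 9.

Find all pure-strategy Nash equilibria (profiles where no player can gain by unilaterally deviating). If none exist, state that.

This game has no pure Nash equilibrium.

Check each profile: it is a Nash equilibrium iff no player can strictly gain by switching unilaterally.
(Patch, Monitor): Defender can switch to Monitor (-8 → 1). Not NE.
(Patch, Decoy): Attacker can switch to Monitor (-1 → 8). Not NE.
(Patch, Harden): Attacker can switch to Monitor (-6 → 8). Not NE.
(Patch, Ignore): Defender can switch to Monitor (3 → 5). Not NE.
(Monitor, Monitor): Defender can switch to Decoy (1 → 5). Not NE.
(Monitor, Decoy): Defender can switch to Patch (-3 → -2). Not NE.
(Monitor, Harden): Defender can switch to Patch (-1 → 9). Not NE.
(Monitor, Ignore): Attacker can switch to Monitor (-9 → 6). Not NE.
(The remaining 4 profiles each have a profitable deviation by the same check.)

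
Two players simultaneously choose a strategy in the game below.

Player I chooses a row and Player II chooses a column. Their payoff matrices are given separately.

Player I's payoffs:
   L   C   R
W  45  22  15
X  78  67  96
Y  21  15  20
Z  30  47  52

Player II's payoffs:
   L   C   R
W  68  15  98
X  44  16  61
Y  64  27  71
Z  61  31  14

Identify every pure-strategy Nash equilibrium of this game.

(W, L): Player I can switch to X (45 → 78). Not NE.
(W, C): Player I can switch to X (22 → 67). Not NE.
(W, R): Player I can switch to X (15 → 96). Not NE.
(X, L): Player II can switch to R (44 → 61). Not NE.
(X, C): Player II can switch to L (16 → 44). Not NE.
(X, R): Player I gets 96, best alternative 52; Player II gets 61, best alternative 44. No profitable deviation — NE.
(Y, L): Player I can switch to W (21 → 45). Not NE.
(Y, C): Player I can switch to W (15 → 22). Not NE.
(Y, R): Player I can switch to X (20 → 96). Not NE.
(Z, L): Player I can switch to W (30 → 45). Not NE.
(Z, C): Player I can switch to X (47 → 67). Not NE.
(Z, R): Player I can switch to X (52 → 96). Not NE.

(X, R)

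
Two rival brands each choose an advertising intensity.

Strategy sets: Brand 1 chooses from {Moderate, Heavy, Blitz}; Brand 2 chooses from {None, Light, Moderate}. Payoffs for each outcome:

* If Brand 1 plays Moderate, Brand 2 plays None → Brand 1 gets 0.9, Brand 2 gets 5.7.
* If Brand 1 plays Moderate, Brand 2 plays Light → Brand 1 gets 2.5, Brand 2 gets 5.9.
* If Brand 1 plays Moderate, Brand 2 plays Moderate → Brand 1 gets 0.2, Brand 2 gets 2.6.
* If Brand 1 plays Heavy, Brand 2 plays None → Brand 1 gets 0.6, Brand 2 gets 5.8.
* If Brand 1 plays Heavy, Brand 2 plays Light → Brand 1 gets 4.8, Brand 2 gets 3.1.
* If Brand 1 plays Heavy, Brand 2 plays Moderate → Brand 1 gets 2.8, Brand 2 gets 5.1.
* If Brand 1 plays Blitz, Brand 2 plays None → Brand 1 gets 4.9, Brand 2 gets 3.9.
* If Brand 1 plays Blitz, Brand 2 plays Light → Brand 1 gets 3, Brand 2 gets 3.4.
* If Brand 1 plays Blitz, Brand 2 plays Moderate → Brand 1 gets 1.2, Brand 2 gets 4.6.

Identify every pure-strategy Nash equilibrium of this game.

Mark each player's best response to every combination of opponents' strategies; a profile where every player is best-responding is a pure Nash equilibrium.
Brand 1 against None: payoffs 0.9, 0.6, 4.9 → best response Blitz.
Brand 1 against Light: payoffs 2.5, 4.8, 3 → best response Heavy.
Brand 1 against Moderate: payoffs 0.2, 2.8, 1.2 → best response Heavy.
Brand 2 against Moderate: payoffs 5.7, 5.9, 2.6 → best response Light.
Brand 2 against Heavy: payoffs 5.8, 3.1, 5.1 → best response None.
Brand 2 against Blitz: payoffs 3.9, 3.4, 4.6 → best response Moderate.
No profile is a mutual best response for all players.

none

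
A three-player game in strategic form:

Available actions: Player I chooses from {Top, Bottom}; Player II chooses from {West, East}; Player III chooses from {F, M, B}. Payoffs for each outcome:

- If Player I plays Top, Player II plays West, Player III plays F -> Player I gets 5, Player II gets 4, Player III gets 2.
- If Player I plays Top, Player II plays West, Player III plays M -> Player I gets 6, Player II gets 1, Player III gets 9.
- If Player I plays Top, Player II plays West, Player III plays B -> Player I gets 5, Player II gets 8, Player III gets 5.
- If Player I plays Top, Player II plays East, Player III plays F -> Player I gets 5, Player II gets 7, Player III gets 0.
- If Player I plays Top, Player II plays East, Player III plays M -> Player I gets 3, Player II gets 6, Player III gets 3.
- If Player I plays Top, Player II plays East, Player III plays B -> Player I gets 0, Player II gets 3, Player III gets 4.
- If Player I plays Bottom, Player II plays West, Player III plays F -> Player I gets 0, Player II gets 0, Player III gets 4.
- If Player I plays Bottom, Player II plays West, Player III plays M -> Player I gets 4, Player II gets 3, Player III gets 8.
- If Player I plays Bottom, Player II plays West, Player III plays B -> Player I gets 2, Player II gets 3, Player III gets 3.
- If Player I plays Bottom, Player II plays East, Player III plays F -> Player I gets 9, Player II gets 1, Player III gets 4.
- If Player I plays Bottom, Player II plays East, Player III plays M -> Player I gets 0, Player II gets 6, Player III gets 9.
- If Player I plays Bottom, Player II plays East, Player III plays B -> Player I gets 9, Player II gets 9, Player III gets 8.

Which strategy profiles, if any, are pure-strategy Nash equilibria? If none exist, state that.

(Top, West, F): Player II can switch to East (4 → 7). Not NE.
(Top, West, M): Player II can switch to East (1 → 6). Not NE.
(Top, West, B): Player III can switch to M (5 → 9). Not NE.
(Top, East, F): Player I can switch to Bottom (5 → 9). Not NE.
(Top, East, M): Player III can switch to B (3 → 4). Not NE.
(Top, East, B): Player I can switch to Bottom (0 → 9). Not NE.
(The remaining 6 profiles each have a profitable deviation by the same check.)

No pure-strategy Nash equilibrium.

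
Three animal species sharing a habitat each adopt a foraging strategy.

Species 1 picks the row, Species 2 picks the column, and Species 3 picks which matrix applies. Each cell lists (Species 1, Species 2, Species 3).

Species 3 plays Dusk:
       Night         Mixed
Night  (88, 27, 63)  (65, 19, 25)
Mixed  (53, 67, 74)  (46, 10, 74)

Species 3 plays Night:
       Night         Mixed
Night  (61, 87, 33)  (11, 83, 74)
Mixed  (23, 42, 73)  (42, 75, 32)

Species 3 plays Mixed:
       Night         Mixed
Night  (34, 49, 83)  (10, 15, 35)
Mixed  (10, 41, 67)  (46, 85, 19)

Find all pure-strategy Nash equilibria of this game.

The unique pure-strategy Nash equilibrium is (Night, Night, Mixed).

(Night, Night, Dusk): Species 3 can switch to Mixed (63 → 83). Not NE.
(Night, Night, Night): Species 3 can switch to Dusk (33 → 63). Not NE.
(Night, Night, Mixed): Species 1 gets 34, best alternative 10; Species 2 gets 49, best alternative 15; Species 3 gets 83, best alternative 63. No profitable deviation — NE.
(Night, Mixed, Dusk): Species 2 can switch to Night (19 → 27). Not NE.
(Night, Mixed, Night): Species 1 can switch to Mixed (11 → 42). Not NE.
(Night, Mixed, Mixed): Species 1 can switch to Mixed (10 → 46). Not NE.
(Mixed, Night, Dusk): Species 1 can switch to Night (53 → 88). Not NE.
(Mixed, Night, Night): Species 1 can switch to Night (23 → 61). Not NE.
(Mixed, Night, Mixed): Species 1 can switch to Night (10 → 34). Not NE.
(The remaining 3 profiles each have a profitable deviation by the same check.)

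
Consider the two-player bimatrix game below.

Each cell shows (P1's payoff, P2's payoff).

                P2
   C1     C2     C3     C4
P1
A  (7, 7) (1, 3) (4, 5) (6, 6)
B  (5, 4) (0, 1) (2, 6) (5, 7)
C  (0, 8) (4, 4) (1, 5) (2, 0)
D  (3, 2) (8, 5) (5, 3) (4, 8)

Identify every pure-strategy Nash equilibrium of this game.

P1 against C1: payoffs 7, 5, 0, 3 → best response A.
P1 against C2: payoffs 1, 0, 4, 8 → best response D.
P1 against C3: payoffs 4, 2, 1, 5 → best response D.
P1 against C4: payoffs 6, 5, 2, 4 → best response A.
P2 against A: payoffs 7, 3, 5, 6 → best response C1.
P2 against B: payoffs 4, 1, 6, 7 → best response C4.
P2 against C: payoffs 8, 4, 5, 0 → best response C1.
P2 against D: payoffs 2, 5, 3, 8 → best response C4.
Mutual best responses: (A, C1).

Pure NE: (A, C1)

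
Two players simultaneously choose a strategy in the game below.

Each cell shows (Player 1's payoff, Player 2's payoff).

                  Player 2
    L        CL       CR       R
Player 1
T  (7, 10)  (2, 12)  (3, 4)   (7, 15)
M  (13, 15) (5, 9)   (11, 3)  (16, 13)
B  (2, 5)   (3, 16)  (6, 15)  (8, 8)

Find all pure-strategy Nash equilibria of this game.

The unique pure-strategy Nash equilibrium is (M, L).

(T, L): Player 1 can switch to M (7 → 13). Not NE.
(T, CL): Player 1 can switch to M (2 → 5). Not NE.
(T, CR): Player 1 can switch to M (3 → 11). Not NE.
(T, R): Player 1 can switch to M (7 → 16). Not NE.
(M, L): Player 1 gets 13, best alternative 7; Player 2 gets 15, best alternative 13. No profitable deviation — NE.
(M, CL): Player 2 can switch to L (9 → 15). Not NE.
(M, CR): Player 2 can switch to L (3 → 15). Not NE.
(M, R): Player 2 can switch to L (13 → 15). Not NE.
(B, L): Player 1 can switch to T (2 → 7). Not NE.
(The remaining 3 profiles each have a profitable deviation by the same check.)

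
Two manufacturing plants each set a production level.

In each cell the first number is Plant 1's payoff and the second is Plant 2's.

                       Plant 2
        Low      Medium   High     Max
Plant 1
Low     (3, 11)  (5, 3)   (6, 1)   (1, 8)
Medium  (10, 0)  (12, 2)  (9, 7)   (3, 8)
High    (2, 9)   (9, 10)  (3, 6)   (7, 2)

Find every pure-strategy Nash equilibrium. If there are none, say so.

For each player, find the best response to each opponent profile; mutual best responses are the pure NE.
Plant 1 against Low: payoffs 3, 10, 2 → best response Medium.
Plant 1 against Medium: payoffs 5, 12, 9 → best response Medium.
Plant 1 against High: payoffs 6, 9, 3 → best response Medium.
Plant 1 against Max: payoffs 1, 3, 7 → best response High.
Plant 2 against Low: payoffs 11, 3, 1, 8 → best response Low.
Plant 2 against Medium: payoffs 0, 2, 7, 8 → best response Max.
Plant 2 against High: payoffs 9, 10, 6, 2 → best response Medium.
No profile is a mutual best response for all players.

none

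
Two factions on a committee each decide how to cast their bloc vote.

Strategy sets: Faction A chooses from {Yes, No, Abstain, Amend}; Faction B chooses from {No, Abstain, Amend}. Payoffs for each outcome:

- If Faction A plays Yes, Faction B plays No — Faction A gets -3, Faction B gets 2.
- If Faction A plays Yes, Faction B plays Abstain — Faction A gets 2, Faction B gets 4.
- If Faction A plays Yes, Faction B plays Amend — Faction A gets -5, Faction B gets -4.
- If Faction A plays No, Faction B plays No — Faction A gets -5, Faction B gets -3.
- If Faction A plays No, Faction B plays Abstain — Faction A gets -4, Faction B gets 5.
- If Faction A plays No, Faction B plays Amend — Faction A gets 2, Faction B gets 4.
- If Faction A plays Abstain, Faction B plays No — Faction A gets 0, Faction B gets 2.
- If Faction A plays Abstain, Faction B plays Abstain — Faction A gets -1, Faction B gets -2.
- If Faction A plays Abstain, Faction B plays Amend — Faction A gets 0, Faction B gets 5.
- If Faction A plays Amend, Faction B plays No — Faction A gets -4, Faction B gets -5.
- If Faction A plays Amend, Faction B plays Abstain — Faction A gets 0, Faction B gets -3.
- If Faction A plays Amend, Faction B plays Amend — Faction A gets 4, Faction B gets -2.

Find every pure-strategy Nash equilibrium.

Faction A against No: payoffs -3, -5, 0, -4 → best response Abstain.
Faction A against Abstain: payoffs 2, -4, -1, 0 → best response Yes.
Faction A against Amend: payoffs -5, 2, 0, 4 → best response Amend.
Faction B against Yes: payoffs 2, 4, -4 → best response Abstain.
Faction B against No: payoffs -3, 5, 4 → best response Abstain.
Faction B against Abstain: payoffs 2, -2, 5 → best response Amend.
Faction B against Amend: payoffs -5, -3, -2 → best response Amend.
Mutual best responses: (Yes, Abstain); (Amend, Amend).

The pure Nash equilibria are (Yes, Abstain); (Amend, Amend).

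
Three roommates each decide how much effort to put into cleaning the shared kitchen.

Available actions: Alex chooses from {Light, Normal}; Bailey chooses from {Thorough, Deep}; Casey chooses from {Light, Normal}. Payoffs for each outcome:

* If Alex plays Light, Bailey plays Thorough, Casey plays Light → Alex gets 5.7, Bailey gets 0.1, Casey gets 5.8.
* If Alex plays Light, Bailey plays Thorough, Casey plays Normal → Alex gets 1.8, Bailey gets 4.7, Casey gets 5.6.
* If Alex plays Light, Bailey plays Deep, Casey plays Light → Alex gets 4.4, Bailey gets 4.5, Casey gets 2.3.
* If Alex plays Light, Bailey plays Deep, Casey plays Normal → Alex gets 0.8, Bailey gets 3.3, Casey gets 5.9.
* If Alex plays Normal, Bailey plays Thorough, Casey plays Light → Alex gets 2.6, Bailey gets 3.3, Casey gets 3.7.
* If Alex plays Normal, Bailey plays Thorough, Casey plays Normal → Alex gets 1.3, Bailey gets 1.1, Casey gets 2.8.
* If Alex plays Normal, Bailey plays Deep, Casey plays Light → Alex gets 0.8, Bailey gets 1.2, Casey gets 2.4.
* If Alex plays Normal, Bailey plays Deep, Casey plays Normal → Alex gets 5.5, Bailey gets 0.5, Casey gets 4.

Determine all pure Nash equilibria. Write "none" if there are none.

This game has no pure Nash equilibrium.

(Light, Thorough, Light): Bailey can switch to Deep (0.1 → 4.5). Not NE.
(Light, Thorough, Normal): Casey can switch to Light (5.6 → 5.8). Not NE.
(Light, Deep, Light): Casey can switch to Normal (2.3 → 5.9). Not NE.
(Light, Deep, Normal): Alex can switch to Normal (0.8 → 5.5). Not NE.
(Normal, Thorough, Light): Alex can switch to Light (2.6 → 5.7). Not NE.
(Normal, Thorough, Normal): Alex can switch to Light (1.3 → 1.8). Not NE.
(Normal, Deep, Light): Alex can switch to Light (0.8 → 4.4). Not NE.
(Normal, Deep, Normal): Bailey can switch to Thorough (0.5 → 1.1). Not NE.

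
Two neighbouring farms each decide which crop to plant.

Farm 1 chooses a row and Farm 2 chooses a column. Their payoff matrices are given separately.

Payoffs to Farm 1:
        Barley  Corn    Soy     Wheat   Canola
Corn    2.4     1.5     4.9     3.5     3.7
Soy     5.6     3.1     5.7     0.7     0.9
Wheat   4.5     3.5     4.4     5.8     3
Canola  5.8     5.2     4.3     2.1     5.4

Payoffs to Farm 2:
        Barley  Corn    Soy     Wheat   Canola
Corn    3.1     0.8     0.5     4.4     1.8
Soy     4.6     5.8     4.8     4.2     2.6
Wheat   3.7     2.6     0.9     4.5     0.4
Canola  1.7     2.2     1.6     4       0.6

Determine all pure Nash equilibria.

(Wheat, Wheat)

Mark each player's best response to every combination of opponents' strategies; a profile where every player is best-responding is a pure Nash equilibrium.
Farm 1 against Barley: payoffs 2.4, 5.6, 4.5, 5.8 → best response Canola.
Farm 1 against Corn: payoffs 1.5, 3.1, 3.5, 5.2 → best response Canola.
Farm 1 against Soy: payoffs 4.9, 5.7, 4.4, 4.3 → best response Soy.
Farm 1 against Wheat: payoffs 3.5, 0.7, 5.8, 2.1 → best response Wheat.
Farm 1 against Canola: payoffs 3.7, 0.9, 3, 5.4 → best response Canola.
Farm 2 against Corn: payoffs 3.1, 0.8, 0.5, 4.4, 1.8 → best response Wheat.
Farm 2 against Soy: payoffs 4.6, 5.8, 4.8, 4.2, 2.6 → best response Corn.
Farm 2 against Wheat: payoffs 3.7, 2.6, 0.9, 4.5, 0.4 → best response Wheat.
Farm 2 against Canola: payoffs 1.7, 2.2, 1.6, 4, 0.6 → best response Wheat.
Mutual best responses: (Wheat, Wheat).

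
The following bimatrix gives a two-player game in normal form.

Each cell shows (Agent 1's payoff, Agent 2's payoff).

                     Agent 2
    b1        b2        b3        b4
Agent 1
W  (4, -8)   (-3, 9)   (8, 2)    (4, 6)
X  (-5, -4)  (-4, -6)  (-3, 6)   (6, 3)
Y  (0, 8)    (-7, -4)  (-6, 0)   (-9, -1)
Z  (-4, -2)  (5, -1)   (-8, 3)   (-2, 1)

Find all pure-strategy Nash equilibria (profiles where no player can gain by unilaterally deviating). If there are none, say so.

Agent 1 against b1: payoffs 4, -5, 0, -4 → best response W.
Agent 1 against b2: payoffs -3, -4, -7, 5 → best response Z.
Agent 1 against b3: payoffs 8, -3, -6, -8 → best response W.
Agent 1 against b4: payoffs 4, 6, -9, -2 → best response X.
Agent 2 against W: payoffs -8, 9, 2, 6 → best response b2.
Agent 2 against X: payoffs -4, -6, 6, 3 → best response b3.
Agent 2 against Y: payoffs 8, -4, 0, -1 → best response b1.
Agent 2 against Z: payoffs -2, -1, 3, 1 → best response b3.
No profile is a mutual best response for all players.

No pure-strategy Nash equilibrium.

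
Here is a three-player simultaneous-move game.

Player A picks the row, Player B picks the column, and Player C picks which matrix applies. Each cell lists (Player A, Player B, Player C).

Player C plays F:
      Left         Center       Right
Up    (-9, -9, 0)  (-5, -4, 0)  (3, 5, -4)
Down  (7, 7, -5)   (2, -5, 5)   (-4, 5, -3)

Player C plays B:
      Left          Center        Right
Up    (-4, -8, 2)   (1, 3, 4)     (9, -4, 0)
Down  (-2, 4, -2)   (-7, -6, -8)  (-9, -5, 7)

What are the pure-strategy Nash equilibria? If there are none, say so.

Player A against (Left, F): payoffs -9, 7 → best response Down.
Player A against (Left, B): payoffs -4, -2 → best response Down.
Player A against (Center, F): payoffs -5, 2 → best response Down.
Player A against (Center, B): payoffs 1, -7 → best response Up.
Player A against (Right, F): payoffs 3, -4 → best response Up.
Player A against (Right, B): payoffs 9, -9 → best response Up.
Player B against (Up, F): payoffs -9, -4, 5 → best response Right.
Player B against (Up, B): payoffs -8, 3, -4 → best response Center.
Player B against (Down, F): payoffs 7, -5, 5 → best response Left.
Player B against (Down, B): payoffs 4, -6, -5 → best response Left.
Player C against (Up, Left): payoffs 0, 2 → best response B.
Player C against (Up, Center): payoffs 0, 4 → best response B.
Player C against (Up, Right): payoffs -4, 0 → best response B.
Player C against (Down, Left): payoffs -5, -2 → best response B.
Player C against (Down, Center): payoffs 5, -8 → best response F.
Player C against (Down, Right): payoffs -3, 7 → best response B.
Mutual best responses: (Up, Center, B); (Down, Left, B).

The pure Nash equilibria are (Up, Center, B) and (Down, Left, B).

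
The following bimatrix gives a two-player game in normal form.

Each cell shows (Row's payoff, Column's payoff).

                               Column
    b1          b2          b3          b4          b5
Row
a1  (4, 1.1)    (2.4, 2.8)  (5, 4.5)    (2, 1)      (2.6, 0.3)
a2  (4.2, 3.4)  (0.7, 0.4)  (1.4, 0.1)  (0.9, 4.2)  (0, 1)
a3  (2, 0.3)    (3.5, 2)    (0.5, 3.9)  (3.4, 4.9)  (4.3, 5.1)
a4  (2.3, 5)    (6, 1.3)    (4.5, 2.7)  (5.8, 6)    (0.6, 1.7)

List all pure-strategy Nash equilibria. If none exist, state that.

(a1, b1): Row can switch to a2 (4 → 4.2). Not NE.
(a1, b2): Row can switch to a3 (2.4 → 3.5). Not NE.
(a1, b3): Row gets 5, best alternative 4.5; Column gets 4.5, best alternative 2.8. No profitable deviation — NE.
(a1, b4): Row can switch to a3 (2 → 3.4). Not NE.
(a1, b5): Row can switch to a3 (2.6 → 4.3). Not NE.
(a2, b1): Column can switch to b4 (3.4 → 4.2). Not NE.
(a2, b2): Row can switch to a1 (0.7 → 2.4). Not NE.
(a2, b3): Row can switch to a1 (1.4 → 5). Not NE.
(a2, b4): Row can switch to a1 (0.9 → 2). Not NE.
(a2, b5): Row can switch to a1 (0 → 2.6). Not NE.
(a3, b1): Row can switch to a1 (2 → 4). Not NE.
(a3, b2): Row can switch to a4 (3.5 → 6). Not NE.
(a3, b3): Row can switch to a1 (0.5 → 5). Not NE.
(a3, b5): Row gets 4.3, best alternative 2.6; Column gets 5.1, best alternative 4.9. No profitable deviation — NE.
(a4, b4): Row gets 5.8, best alternative 3.4; Column gets 6, best alternative 5. No profitable deviation — NE.
(The remaining 5 profiles each have a profitable deviation by the same check.)

The pure Nash equilibria are (a1, b3), (a3, b5), (a4, b4).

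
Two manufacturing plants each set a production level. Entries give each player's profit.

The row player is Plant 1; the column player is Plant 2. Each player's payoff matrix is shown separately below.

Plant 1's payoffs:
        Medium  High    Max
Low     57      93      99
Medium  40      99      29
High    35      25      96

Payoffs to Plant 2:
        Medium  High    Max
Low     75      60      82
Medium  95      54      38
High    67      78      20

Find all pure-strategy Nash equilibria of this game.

Pure NE: (Low, Max)

(Low, Medium): Plant 2 can switch to Max (75 → 82). Not NE.
(Low, High): Plant 1 can switch to Medium (93 → 99). Not NE.
(Low, Max): Plant 1 gets 99, best alternative 96; Plant 2 gets 82, best alternative 75. No profitable deviation — NE.
(Medium, Medium): Plant 1 can switch to Low (40 → 57). Not NE.
(Medium, High): Plant 2 can switch to Medium (54 → 95). Not NE.
(Medium, Max): Plant 1 can switch to Low (29 → 99). Not NE.
(High, Medium): Plant 1 can switch to Low (35 → 57). Not NE.
(High, High): Plant 1 can switch to Low (25 → 93). Not NE.
(High, Max): Plant 1 can switch to Low (96 → 99). Not NE.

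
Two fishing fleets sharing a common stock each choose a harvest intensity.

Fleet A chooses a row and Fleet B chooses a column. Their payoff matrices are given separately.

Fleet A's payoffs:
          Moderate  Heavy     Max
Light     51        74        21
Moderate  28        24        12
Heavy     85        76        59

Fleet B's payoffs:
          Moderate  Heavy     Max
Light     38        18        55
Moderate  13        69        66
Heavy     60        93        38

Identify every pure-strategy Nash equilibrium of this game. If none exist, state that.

The unique pure-strategy Nash equilibrium is (Heavy, Heavy).

For each player, find the best response to each opponent profile; mutual best responses are the pure NE.
Fleet A against Moderate: payoffs 51, 28, 85 → best response Heavy.
Fleet A against Heavy: payoffs 74, 24, 76 → best response Heavy.
Fleet A against Max: payoffs 21, 12, 59 → best response Heavy.
Fleet B against Light: payoffs 38, 18, 55 → best response Max.
Fleet B against Moderate: payoffs 13, 69, 66 → best response Heavy.
Fleet B against Heavy: payoffs 60, 93, 38 → best response Heavy.
Mutual best responses: (Heavy, Heavy).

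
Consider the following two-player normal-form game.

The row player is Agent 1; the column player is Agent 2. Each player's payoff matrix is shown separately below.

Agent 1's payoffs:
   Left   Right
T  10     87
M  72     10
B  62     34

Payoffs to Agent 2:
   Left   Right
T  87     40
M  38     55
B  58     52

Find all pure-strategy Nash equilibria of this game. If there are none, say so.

(T, Left): Agent 1 can switch to M (10 → 72). Not NE.
(T, Right): Agent 2 can switch to Left (40 → 87). Not NE.
(M, Left): Agent 2 can switch to Right (38 → 55). Not NE.
(M, Right): Agent 1 can switch to T (10 → 87). Not NE.
(B, Left): Agent 1 can switch to M (62 → 72). Not NE.
(B, Right): Agent 1 can switch to T (34 → 87). Not NE.

No pure-strategy Nash equilibrium.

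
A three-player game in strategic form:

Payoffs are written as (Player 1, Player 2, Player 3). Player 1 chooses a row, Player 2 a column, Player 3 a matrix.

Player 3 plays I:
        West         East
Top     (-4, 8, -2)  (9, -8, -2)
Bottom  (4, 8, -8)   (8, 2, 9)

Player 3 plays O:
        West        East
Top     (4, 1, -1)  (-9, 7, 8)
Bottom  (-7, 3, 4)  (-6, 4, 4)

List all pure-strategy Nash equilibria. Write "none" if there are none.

none

Mark each player's best response to every combination of opponents' strategies; a profile where every player is best-responding is a pure Nash equilibrium.
Player 1 against (West, I): payoffs -4, 4 → best response Bottom.
Player 1 against (West, O): payoffs 4, -7 → best response Top.
Player 1 against (East, I): payoffs 9, 8 → best response Top.
Player 1 against (East, O): payoffs -9, -6 → best response Bottom.
Player 2 against (Top, I): payoffs 8, -8 → best response West.
Player 2 against (Top, O): payoffs 1, 7 → best response East.
Player 2 against (Bottom, I): payoffs 8, 2 → best response West.
Player 2 against (Bottom, O): payoffs 3, 4 → best response East.
Player 3 against (Top, West): payoffs -2, -1 → best response O.
Player 3 against (Top, East): payoffs -2, 8 → best response O.
Player 3 against (Bottom, West): payoffs -8, 4 → best response O.
Player 3 against (Bottom, East): payoffs 9, 4 → best response I.
No profile is a mutual best response for all players.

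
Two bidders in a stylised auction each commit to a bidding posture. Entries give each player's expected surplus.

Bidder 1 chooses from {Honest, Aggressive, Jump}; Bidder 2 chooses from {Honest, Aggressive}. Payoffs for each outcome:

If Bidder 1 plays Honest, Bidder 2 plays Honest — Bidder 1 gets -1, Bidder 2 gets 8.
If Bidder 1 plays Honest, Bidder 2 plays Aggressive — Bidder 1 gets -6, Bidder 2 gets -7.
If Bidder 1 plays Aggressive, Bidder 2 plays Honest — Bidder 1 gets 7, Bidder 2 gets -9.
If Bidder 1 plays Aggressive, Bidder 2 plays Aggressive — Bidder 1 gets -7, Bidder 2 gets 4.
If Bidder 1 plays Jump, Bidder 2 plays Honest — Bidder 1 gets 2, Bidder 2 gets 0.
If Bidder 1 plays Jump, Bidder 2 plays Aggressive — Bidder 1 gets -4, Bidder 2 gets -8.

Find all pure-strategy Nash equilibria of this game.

This game has no pure Nash equilibrium.

Check each profile: it is a Nash equilibrium iff no player can strictly gain by switching unilaterally.
(Honest, Honest): Bidder 1 can switch to Aggressive (-1 → 7). Not NE.
(Honest, Aggressive): Bidder 1 can switch to Jump (-6 → -4). Not NE.
(Aggressive, Honest): Bidder 2 can switch to Aggressive (-9 → 4). Not NE.
(Aggressive, Aggressive): Bidder 1 can switch to Honest (-7 → -6). Not NE.
(Jump, Honest): Bidder 1 can switch to Aggressive (2 → 7). Not NE.
(Jump, Aggressive): Bidder 2 can switch to Honest (-8 → 0). Not NE.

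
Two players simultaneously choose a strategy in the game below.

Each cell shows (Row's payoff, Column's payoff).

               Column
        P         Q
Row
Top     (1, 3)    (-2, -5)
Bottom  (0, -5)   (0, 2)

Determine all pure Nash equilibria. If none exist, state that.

The pure Nash equilibria are (Top, P); (Bottom, Q).

(Top, P): Row gets 1, best alternative 0; Column gets 3, best alternative -5. No profitable deviation — NE.
(Top, Q): Row can switch to Bottom (-2 → 0). Not NE.
(Bottom, P): Row can switch to Top (0 → 1). Not NE.
(Bottom, Q): Row gets 0, best alternative -2; Column gets 2, best alternative -5. No profitable deviation — NE.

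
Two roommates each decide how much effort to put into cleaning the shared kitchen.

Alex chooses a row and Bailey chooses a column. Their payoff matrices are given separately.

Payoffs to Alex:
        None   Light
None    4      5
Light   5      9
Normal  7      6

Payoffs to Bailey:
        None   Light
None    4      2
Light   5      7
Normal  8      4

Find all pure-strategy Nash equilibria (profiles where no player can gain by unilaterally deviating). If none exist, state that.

Pure-strategy Nash equilibria: (Light, Light) and (Normal, None)

Alex against None: payoffs 4, 5, 7 → best response Normal.
Alex against Light: payoffs 5, 9, 6 → best response Light.
Bailey against None: payoffs 4, 2 → best response None.
Bailey against Light: payoffs 5, 7 → best response Light.
Bailey against Normal: payoffs 8, 4 → best response None.
Mutual best responses: (Light, Light); (Normal, None).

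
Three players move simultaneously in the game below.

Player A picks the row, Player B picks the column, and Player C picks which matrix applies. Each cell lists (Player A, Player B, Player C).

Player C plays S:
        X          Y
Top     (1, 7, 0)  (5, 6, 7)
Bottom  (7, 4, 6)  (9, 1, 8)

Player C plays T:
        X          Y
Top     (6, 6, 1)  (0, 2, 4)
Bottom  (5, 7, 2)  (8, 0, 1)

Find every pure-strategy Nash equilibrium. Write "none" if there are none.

The pure Nash equilibria are (Top, X, T), (Bottom, X, S).

Player A against (X, S): payoffs 1, 7 → best response Bottom.
Player A against (X, T): payoffs 6, 5 → best response Top.
Player A against (Y, S): payoffs 5, 9 → best response Bottom.
Player A against (Y, T): payoffs 0, 8 → best response Bottom.
Player B against (Top, S): payoffs 7, 6 → best response X.
Player B against (Top, T): payoffs 6, 2 → best response X.
Player B against (Bottom, S): payoffs 4, 1 → best response X.
Player B against (Bottom, T): payoffs 7, 0 → best response X.
Player C against (Top, X): payoffs 0, 1 → best response T.
Player C against (Top, Y): payoffs 7, 4 → best response S.
Player C against (Bottom, X): payoffs 6, 2 → best response S.
Player C against (Bottom, Y): payoffs 8, 1 → best response S.
Mutual best responses: (Top, X, T); (Bottom, X, S).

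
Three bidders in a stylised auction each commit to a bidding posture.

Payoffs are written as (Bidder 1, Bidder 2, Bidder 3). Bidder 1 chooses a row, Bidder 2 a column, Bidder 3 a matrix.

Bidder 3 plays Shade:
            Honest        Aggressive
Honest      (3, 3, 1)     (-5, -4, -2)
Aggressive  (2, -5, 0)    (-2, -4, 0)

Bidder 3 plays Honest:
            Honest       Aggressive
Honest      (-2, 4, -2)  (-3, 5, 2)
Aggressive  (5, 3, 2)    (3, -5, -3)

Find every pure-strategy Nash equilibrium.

For each strategy profile, look for a profitable unilateral deviation.
(Honest, Honest, Shade): Bidder 1 gets 3, best alternative 2; Bidder 2 gets 3, best alternative -4; Bidder 3 gets 1, best alternative -2. No profitable deviation — NE.
(Honest, Honest, Honest): Bidder 1 can switch to Aggressive (-2 → 5). Not NE.
(Honest, Aggressive, Shade): Bidder 1 can switch to Aggressive (-5 → -2). Not NE.
(Honest, Aggressive, Honest): Bidder 1 can switch to Aggressive (-3 → 3). Not NE.
(Aggressive, Honest, Shade): Bidder 1 can switch to Honest (2 → 3). Not NE.
(Aggressive, Honest, Honest): Bidder 1 gets 5, best alternative -2; Bidder 2 gets 3, best alternative -5; Bidder 3 gets 2, best alternative 0. No profitable deviation — NE.
(Aggressive, Aggressive, Shade): Bidder 1 gets -2, best alternative -5; Bidder 2 gets -4, best alternative -5; Bidder 3 gets 0, best alternative -3. No profitable deviation — NE.
(Aggressive, Aggressive, Honest): Bidder 2 can switch to Honest (-5 → 3). Not NE.

The pure Nash equilibria are (Honest, Honest, Shade) and (Aggressive, Honest, Honest) and (Aggressive, Aggressive, Shade).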